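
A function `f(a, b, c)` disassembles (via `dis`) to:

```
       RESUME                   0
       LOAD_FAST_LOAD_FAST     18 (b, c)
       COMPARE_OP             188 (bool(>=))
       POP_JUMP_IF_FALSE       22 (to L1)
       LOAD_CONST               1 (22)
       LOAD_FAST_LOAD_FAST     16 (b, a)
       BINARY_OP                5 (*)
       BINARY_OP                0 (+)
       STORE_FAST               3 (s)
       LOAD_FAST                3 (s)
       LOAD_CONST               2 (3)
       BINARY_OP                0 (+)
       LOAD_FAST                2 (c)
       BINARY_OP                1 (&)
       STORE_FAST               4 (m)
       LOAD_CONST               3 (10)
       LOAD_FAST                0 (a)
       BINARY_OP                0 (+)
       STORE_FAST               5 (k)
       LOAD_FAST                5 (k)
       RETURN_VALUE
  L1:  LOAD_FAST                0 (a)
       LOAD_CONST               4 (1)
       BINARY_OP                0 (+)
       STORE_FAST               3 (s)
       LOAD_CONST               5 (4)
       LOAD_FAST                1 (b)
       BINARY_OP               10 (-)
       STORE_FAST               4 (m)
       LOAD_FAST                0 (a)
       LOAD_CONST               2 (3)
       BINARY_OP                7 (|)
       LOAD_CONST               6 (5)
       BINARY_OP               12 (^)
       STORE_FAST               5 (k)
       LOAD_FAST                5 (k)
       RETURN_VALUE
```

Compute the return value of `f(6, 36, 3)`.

16

LOAD_FAST_LOAD_FAST b,c → push 36,3. Stack: [36, 3]
COMPARE_OP bool(>=) → 36 vs 3 = True. Stack: [True]
POP_JUMP_IF_FALSE → pop True; no jump. Stack: []
LOAD_CONST → push 22. Stack: [22]
LOAD_FAST_LOAD_FAST b,a → push 36,6. Stack: [22, 36, 6]
BINARY_OP * → 36 * 6 = 216. Stack: [22, 216]
BINARY_OP + → 22 + 216 = 238. Stack: [238]
STORE_FAST s → s=238. Stack: []
LOAD_FAST s → push 238. Stack: [238]
LOAD_CONST → push 3. Stack: [238, 3]
BINARY_OP + → 238 + 3 = 241. Stack: [241]
LOAD_FAST c → push 3. Stack: [241, 3]
BINARY_OP & → 241 & 3 = 1. Stack: [1]
STORE_FAST m → m=1. Stack: []
LOAD_CONST → push 10. Stack: [10]
LOAD_FAST a → push 6. Stack: [10, 6]
BINARY_OP + → 10 + 6 = 16. Stack: [16]
STORE_FAST k → k=16. Stack: []
LOAD_FAST k → push 16. Stack: [16]
RETURN_VALUE → return 16.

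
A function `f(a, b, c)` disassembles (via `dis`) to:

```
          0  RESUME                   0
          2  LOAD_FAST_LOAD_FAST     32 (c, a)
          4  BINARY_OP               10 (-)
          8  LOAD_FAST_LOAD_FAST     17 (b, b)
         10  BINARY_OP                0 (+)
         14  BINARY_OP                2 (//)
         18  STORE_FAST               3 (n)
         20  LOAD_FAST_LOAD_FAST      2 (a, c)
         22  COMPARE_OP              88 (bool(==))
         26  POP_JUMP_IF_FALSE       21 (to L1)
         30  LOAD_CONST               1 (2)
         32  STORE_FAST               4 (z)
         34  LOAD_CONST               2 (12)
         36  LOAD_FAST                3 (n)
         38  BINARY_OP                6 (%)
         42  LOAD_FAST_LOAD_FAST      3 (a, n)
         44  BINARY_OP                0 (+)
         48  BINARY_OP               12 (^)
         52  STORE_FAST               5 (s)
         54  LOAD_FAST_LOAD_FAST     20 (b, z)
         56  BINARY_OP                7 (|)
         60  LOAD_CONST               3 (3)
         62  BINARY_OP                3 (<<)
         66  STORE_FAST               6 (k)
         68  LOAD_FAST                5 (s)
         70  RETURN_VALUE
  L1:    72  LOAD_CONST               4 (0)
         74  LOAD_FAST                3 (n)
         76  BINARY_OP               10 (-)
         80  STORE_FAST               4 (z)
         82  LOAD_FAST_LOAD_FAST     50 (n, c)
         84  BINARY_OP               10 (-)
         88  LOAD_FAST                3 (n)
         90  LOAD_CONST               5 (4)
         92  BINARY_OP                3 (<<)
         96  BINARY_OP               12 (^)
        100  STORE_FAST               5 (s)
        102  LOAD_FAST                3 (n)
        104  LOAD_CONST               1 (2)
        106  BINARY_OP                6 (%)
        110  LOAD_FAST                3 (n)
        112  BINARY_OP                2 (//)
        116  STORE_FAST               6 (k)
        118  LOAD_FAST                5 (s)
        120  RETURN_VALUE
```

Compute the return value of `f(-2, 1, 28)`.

LOAD_FAST_LOAD_FAST c,a → push 28,-2. Stack: [28, -2]
BINARY_OP - → 28 - -2 = 30. Stack: [30]
LOAD_FAST_LOAD_FAST b,b → push 1,1. Stack: [30, 1, 1]
BINARY_OP + → 1 + 1 = 2. Stack: [30, 2]
BINARY_OP // → 30 // 2 = 15. Stack: [15]
STORE_FAST n → n=15. Stack: []
LOAD_FAST_LOAD_FAST a,c → push -2,28. Stack: [-2, 28]
COMPARE_OP bool(==) → -2 vs 28 = False. Stack: [False]
POP_JUMP_IF_FALSE → pop False; jump. Stack: []
LOAD_CONST → push 0. Stack: [0]
LOAD_FAST n → push 15. Stack: [0, 15]
BINARY_OP - → 0 - 15 = -15. Stack: [-15]
STORE_FAST z → z=-15. Stack: []
LOAD_FAST_LOAD_FAST n,c → push 15,28. Stack: [15, 28]
BINARY_OP - → 15 - 28 = -13. Stack: [-13]
LOAD_FAST n → push 15. Stack: [-13, 15]
LOAD_CONST → push 4. Stack: [-13, 15, 4]
BINARY_OP << → 15 << 4 = 240. Stack: [-13, 240]
BINARY_OP ^ → -13 ^ 240 = -253. Stack: [-253]
STORE_FAST s → s=-253. Stack: []
LOAD_FAST n → push 15. Stack: [15]
LOAD_CONST → push 2. Stack: [15, 2]
BINARY_OP % → 15 % 2 = 1. Stack: [1]
LOAD_FAST n → push 15. Stack: [1, 15]
BINARY_OP // → 1 // 15 = 0. Stack: [0]
STORE_FAST k → k=0. Stack: []
LOAD_FAST s → push -253. Stack: [-253]
RETURN_VALUE → return -253.

-253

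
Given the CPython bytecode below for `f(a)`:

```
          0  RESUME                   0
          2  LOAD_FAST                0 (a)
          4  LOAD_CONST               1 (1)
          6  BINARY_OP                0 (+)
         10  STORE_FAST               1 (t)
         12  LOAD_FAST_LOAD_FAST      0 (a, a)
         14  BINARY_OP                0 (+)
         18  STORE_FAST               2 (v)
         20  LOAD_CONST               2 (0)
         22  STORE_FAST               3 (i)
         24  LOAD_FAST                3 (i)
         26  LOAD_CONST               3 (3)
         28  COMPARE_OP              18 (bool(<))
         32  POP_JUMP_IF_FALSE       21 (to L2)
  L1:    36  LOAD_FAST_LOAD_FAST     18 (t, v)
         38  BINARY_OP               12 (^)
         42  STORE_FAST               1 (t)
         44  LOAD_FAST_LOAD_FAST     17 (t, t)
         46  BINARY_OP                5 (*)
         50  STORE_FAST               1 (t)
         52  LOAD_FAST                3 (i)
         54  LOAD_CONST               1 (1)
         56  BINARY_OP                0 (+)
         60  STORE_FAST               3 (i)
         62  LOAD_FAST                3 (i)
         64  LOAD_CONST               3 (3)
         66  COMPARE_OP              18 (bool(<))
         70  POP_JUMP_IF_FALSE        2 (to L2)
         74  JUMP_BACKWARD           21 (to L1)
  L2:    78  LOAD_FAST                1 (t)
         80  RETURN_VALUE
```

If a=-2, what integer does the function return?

15129

LOAD_FAST a → push -2. Stack: [-2]
LOAD_CONST → push 1. Stack: [-2, 1]
BINARY_OP + → -2 + 1 = -1. Stack: [-1]
STORE_FAST t → t=-1. Stack: []
LOAD_FAST_LOAD_FAST a,a → push -2,-2. Stack: [-2, -2]
BINARY_OP + → -2 + -2 = -4. Stack: [-4]
STORE_FAST v → v=-4. Stack: []
LOAD_CONST → push 0. Stack: [0]
STORE_FAST i → i=0. Stack: []
LOAD_FAST i → push 0. Stack: [0]
LOAD_CONST → push 3. Stack: [0, 3]
COMPARE_OP bool(<) → 0 vs 3 = True. Stack: [True]
POP_JUMP_IF_FALSE → pop True; no jump. Stack: []
LOAD_FAST_LOAD_FAST t,v → push -1,-4. Stack: [-1, -4]
BINARY_OP ^ → -1 ^ -4 = 3. Stack: [3]
STORE_FAST t → t=3. Stack: []
LOAD_FAST_LOAD_FAST t,t → push 3,3. Stack: [3, 3]
BINARY_OP * → 3 * 3 = 9. Stack: [9]
STORE_FAST t → t=9. Stack: []
LOAD_FAST i → push 0. Stack: [0]
LOAD_CONST → push 1. Stack: [0, 1]
BINARY_OP + → 0 + 1 = 1. Stack: [1]
STORE_FAST i → i=1. Stack: []
LOAD_FAST i → push 1. Stack: [1]
LOAD_CONST → push 3. Stack: [1, 3]
COMPARE_OP bool(<) → 1 vs 3 = True. Stack: [True]
POP_JUMP_IF_FALSE → pop True; no jump. Stack: []
LOAD_FAST_LOAD_FAST t,v → push 9,-4. Stack: [9, -4]
BINARY_OP ^ → 9 ^ -4 = -11. Stack: [-11]
STORE_FAST t → t=-11. Stack: []
LOAD_FAST_LOAD_FAST t,t → push -11,-11. Stack: [-11, -11]
BINARY_OP * → -11 * -11 = 121. Stack: [121]
STORE_FAST t → t=121. Stack: []
LOAD_FAST i → push 1. Stack: [1]
LOAD_CONST → push 1. Stack: [1, 1]
BINARY_OP + → 1 + 1 = 2. Stack: [2]
STORE_FAST i → i=2. Stack: []
LOAD_FAST i → push 2. Stack: [2]
LOAD_CONST → push 3. Stack: [2, 3]
COMPARE_OP bool(<) → 2 vs 3 = True. Stack: [True]
POP_JUMP_IF_FALSE → pop True; no jump. Stack: []
LOAD_FAST_LOAD_FAST t,v → push 121,-4. Stack: [121, -4]
BINARY_OP ^ → 121 ^ -4 = -123. Stack: [-123]
STORE_FAST t → t=-123. Stack: []
LOAD_FAST_LOAD_FAST t,t → push -123,-123. Stack: [-123, -123]
BINARY_OP * → -123 * -123 = 15129. Stack: [15129]
STORE_FAST t → t=15129. Stack: []
LOAD_FAST i → push 2. Stack: [2]
LOAD_CONST → push 1. Stack: [2, 1]
BINARY_OP + → 2 + 1 = 3. Stack: [3]
STORE_FAST i → i=3. Stack: []
LOAD_FAST i → push 3. Stack: [3]
LOAD_CONST → push 3. Stack: [3, 3]
COMPARE_OP bool(<) → 3 vs 3 = False. Stack: [False]
POP_JUMP_IF_FALSE → pop False; jump. Stack: []
LOAD_FAST t → push 15129. Stack: [15129]
RETURN_VALUE → return 15129.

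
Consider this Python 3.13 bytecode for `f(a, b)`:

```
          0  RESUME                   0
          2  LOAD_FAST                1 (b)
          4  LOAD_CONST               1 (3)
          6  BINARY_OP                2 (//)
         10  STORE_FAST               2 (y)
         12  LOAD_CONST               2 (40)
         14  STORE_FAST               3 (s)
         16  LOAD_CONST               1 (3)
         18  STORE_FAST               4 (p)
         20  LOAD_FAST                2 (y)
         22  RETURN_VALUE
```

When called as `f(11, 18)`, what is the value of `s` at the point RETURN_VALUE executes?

LOAD_FAST b → push 18. Stack: [18]
LOAD_CONST → push 3. Stack: [18, 3]
BINARY_OP // → 18 // 3 = 6. Stack: [6]
STORE_FAST y → y=6. Stack: []
LOAD_CONST → push 40. Stack: [40]
STORE_FAST s → s=40. Stack: []
LOAD_CONST → push 3. Stack: [3]
STORE_FAST p → p=3. Stack: []
LOAD_FAST y → push 6. Stack: [6]
RETURN_VALUE → return 6.

40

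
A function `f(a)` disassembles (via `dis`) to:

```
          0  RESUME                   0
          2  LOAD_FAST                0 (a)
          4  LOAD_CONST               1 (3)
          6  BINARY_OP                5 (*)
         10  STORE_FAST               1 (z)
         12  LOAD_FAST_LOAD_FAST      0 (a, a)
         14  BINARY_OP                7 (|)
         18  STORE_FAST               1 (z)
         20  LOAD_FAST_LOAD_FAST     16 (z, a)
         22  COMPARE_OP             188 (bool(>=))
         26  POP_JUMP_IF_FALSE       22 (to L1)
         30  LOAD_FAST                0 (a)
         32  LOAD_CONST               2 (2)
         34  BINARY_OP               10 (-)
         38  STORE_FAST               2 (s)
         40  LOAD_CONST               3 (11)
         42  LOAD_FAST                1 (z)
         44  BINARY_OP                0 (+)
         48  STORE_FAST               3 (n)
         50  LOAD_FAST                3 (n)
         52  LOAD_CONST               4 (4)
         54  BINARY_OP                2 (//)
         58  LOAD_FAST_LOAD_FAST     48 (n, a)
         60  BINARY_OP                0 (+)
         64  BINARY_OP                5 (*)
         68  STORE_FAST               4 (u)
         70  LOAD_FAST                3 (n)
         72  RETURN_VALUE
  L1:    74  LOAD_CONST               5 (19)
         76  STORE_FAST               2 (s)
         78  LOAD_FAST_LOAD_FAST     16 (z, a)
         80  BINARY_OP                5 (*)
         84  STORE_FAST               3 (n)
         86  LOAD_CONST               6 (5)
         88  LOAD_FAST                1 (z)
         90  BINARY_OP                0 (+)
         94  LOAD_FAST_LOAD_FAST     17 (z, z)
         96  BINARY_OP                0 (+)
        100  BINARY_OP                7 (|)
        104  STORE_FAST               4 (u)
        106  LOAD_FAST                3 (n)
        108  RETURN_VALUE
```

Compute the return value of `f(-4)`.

LOAD_FAST a → push -4. Stack: [-4]
LOAD_CONST → push 3. Stack: [-4, 3]
BINARY_OP * → -4 * 3 = -12. Stack: [-12]
STORE_FAST z → z=-12. Stack: []
LOAD_FAST_LOAD_FAST a,a → push -4,-4. Stack: [-4, -4]
BINARY_OP | → -4 | -4 = -4. Stack: [-4]
STORE_FAST z → z=-4. Stack: []
LOAD_FAST_LOAD_FAST z,a → push -4,-4. Stack: [-4, -4]
COMPARE_OP bool(>=) → -4 vs -4 = True. Stack: [True]
POP_JUMP_IF_FALSE → pop True; no jump. Stack: []
LOAD_FAST a → push -4. Stack: [-4]
LOAD_CONST → push 2. Stack: [-4, 2]
BINARY_OP - → -4 - 2 = -6. Stack: [-6]
STORE_FAST s → s=-6. Stack: []
LOAD_CONST → push 11. Stack: [11]
LOAD_FAST z → push -4. Stack: [11, -4]
BINARY_OP + → 11 + -4 = 7. Stack: [7]
STORE_FAST n → n=7. Stack: []
LOAD_FAST n → push 7. Stack: [7]
LOAD_CONST → push 4. Stack: [7, 4]
BINARY_OP // → 7 // 4 = 1. Stack: [1]
LOAD_FAST_LOAD_FAST n,a → push 7,-4. Stack: [1, 7, -4]
BINARY_OP + → 7 + -4 = 3. Stack: [1, 3]
BINARY_OP * → 1 * 3 = 3. Stack: [3]
STORE_FAST u → u=3. Stack: []
LOAD_FAST n → push 7. Stack: [7]
RETURN_VALUE → return 7.

7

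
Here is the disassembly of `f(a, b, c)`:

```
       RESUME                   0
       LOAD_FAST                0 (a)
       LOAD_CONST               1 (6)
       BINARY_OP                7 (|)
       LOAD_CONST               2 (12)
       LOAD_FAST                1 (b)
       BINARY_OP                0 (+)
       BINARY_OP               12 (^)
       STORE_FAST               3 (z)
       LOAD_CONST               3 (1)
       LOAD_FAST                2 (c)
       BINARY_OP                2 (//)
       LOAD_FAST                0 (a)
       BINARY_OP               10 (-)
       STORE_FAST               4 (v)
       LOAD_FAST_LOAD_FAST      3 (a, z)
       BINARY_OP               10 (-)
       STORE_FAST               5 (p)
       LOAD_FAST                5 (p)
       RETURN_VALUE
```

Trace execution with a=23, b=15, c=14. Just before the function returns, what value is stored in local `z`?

LOAD_FAST a → push 23. Stack: [23]
LOAD_CONST → push 6. Stack: [23, 6]
BINARY_OP | → 23 | 6 = 23. Stack: [23]
LOAD_CONST → push 12. Stack: [23, 12]
LOAD_FAST b → push 15. Stack: [23, 12, 15]
BINARY_OP + → 12 + 15 = 27. Stack: [23, 27]
BINARY_OP ^ → 23 ^ 27 = 12. Stack: [12]
STORE_FAST z → z=12. Stack: []
LOAD_CONST → push 1. Stack: [1]
LOAD_FAST c → push 14. Stack: [1, 14]
BINARY_OP // → 1 // 14 = 0. Stack: [0]
LOAD_FAST a → push 23. Stack: [0, 23]
BINARY_OP - → 0 - 23 = -23. Stack: [-23]
STORE_FAST v → v=-23. Stack: []
LOAD_FAST_LOAD_FAST a,z → push 23,12. Stack: [23, 12]
BINARY_OP - → 23 - 12 = 11. Stack: [11]
STORE_FAST p → p=11. Stack: []
LOAD_FAST p → push 11. Stack: [11]
RETURN_VALUE → return 11.

12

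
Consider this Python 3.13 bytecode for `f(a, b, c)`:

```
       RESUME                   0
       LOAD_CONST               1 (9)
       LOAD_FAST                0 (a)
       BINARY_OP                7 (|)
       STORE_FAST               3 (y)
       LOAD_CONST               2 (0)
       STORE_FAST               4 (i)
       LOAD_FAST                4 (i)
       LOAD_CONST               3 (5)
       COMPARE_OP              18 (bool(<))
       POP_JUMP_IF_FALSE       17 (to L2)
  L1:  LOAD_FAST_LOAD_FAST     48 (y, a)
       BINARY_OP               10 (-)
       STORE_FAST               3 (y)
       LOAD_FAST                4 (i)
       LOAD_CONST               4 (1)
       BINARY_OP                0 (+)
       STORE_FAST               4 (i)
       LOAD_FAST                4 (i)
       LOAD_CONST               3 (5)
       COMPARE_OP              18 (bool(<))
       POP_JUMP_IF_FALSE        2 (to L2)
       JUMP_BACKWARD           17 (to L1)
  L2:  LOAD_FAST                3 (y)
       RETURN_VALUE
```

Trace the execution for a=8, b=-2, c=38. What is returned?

-31

LOAD_CONST → push 9
LOAD_FAST a → push 8
BINARY_OP | → 9 | 8 = 9
STORE_FAST y → y=9
LOAD_CONST → push 0
STORE_FAST i → i=0
LOAD_FAST i → push 0
LOAD_CONST → push 5
COMPARE_OP bool(<) → 0 vs 5 = True
POP_JUMP_IF_FALSE → pop True; no jump
LOAD_FAST_LOAD_FAST y,a → push 9,8
BINARY_OP - → 9 - 8 = 1
STORE_FAST y → y=1
LOAD_FAST i → push 0
LOAD_CONST → push 1
BINARY_OP + → 0 + 1 = 1
STORE_FAST i → i=1
LOAD_FAST i → push 1
LOAD_CONST → push 5
COMPARE_OP bool(<) → 1 vs 5 = True
POP_JUMP_IF_FALSE → pop True; no jump
LOAD_FAST_LOAD_FAST y,a → push 1,8
BINARY_OP - → 1 - 8 = -7
STORE_FAST y → y=-7
LOAD_FAST i → push 1
LOAD_CONST → push 1
BINARY_OP + → 1 + 1 = 2
STORE_FAST i → i=2
LOAD_FAST i → push 2
LOAD_CONST → push 5
COMPARE_OP bool(<) → 2 vs 5 = True
POP_JUMP_IF_FALSE → pop True; no jump
LOAD_FAST_LOAD_FAST y,a → push -7,8
BINARY_OP - → -7 - 8 = -15
STORE_FAST y → y=-15
LOAD_FAST i → push 2
LOAD_CONST → push 1
BINARY_OP + → 2 + 1 = 3
STORE_FAST i → i=3
LOAD_FAST i → push 3
LOAD_CONST → push 5
COMPARE_OP bool(<) → 3 vs 5 = True
POP_JUMP_IF_FALSE → pop True; no jump
LOAD_FAST_LOAD_FAST y,a → push -15,8
BINARY_OP - → -15 - 8 = -23
STORE_FAST y → y=-23
LOAD_FAST i → push 3
LOAD_CONST → push 1
BINARY_OP + → 3 + 1 = 4
STORE_FAST i → i=4
LOAD_FAST i → push 4
LOAD_CONST → push 5
COMPARE_OP bool(<) → 4 vs 5 = True
POP_JUMP_IF_FALSE → pop True; no jump
LOAD_FAST_LOAD_FAST y,a → push -23,8
BINARY_OP - → -23 - 8 = -31
STORE_FAST y → y=-31
LOAD_FAST i → push 4
LOAD_CONST → push 1
BINARY_OP + → 4 + 1 = 5
STORE_FAST i → i=5
LOAD_FAST i → push 5
LOAD_CONST → push 5
COMPARE_OP bool(<) → 5 vs 5 = False
POP_JUMP_IF_FALSE → pop False; jump
LOAD_FAST y → push -31
RETURN_VALUE → return -31.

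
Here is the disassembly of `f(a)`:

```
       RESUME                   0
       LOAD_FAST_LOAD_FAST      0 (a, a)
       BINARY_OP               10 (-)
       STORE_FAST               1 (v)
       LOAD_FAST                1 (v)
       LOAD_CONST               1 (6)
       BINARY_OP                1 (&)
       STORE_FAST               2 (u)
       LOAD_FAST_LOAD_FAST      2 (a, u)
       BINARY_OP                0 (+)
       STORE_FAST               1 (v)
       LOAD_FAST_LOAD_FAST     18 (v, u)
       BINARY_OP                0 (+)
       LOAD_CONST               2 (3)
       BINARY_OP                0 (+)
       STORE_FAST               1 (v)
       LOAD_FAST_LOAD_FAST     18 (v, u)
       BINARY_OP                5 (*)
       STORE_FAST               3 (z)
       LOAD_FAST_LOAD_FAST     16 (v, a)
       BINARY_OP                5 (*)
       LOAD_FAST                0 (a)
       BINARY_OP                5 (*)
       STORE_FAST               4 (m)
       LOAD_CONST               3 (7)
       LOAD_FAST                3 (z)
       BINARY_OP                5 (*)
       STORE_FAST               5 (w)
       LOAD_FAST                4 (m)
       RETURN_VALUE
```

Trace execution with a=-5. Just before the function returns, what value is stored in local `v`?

LOAD_FAST_LOAD_FAST a,a → push -5,-5. Stack: [-5, -5]
BINARY_OP - → -5 - -5 = 0. Stack: [0]
STORE_FAST v → v=0. Stack: []
LOAD_FAST v → push 0. Stack: [0]
LOAD_CONST → push 6. Stack: [0, 6]
BINARY_OP & → 0 & 6 = 0. Stack: [0]
STORE_FAST u → u=0. Stack: []
LOAD_FAST_LOAD_FAST a,u → push -5,0. Stack: [-5, 0]
BINARY_OP + → -5 + 0 = -5. Stack: [-5]
STORE_FAST v → v=-5. Stack: []
LOAD_FAST_LOAD_FAST v,u → push -5,0. Stack: [-5, 0]
BINARY_OP + → -5 + 0 = -5. Stack: [-5]
LOAD_CONST → push 3. Stack: [-5, 3]
BINARY_OP + → -5 + 3 = -2. Stack: [-2]
STORE_FAST v → v=-2. Stack: []
LOAD_FAST_LOAD_FAST v,u → push -2,0. Stack: [-2, 0]
BINARY_OP * → -2 * 0 = 0. Stack: [0]
STORE_FAST z → z=0. Stack: []
LOAD_FAST_LOAD_FAST v,a → push -2,-5. Stack: [-2, -5]
BINARY_OP * → -2 * -5 = 10. Stack: [10]
LOAD_FAST a → push -5. Stack: [10, -5]
BINARY_OP * → 10 * -5 = -50. Stack: [-50]
STORE_FAST m → m=-50. Stack: []
LOAD_CONST → push 7. Stack: [7]
LOAD_FAST z → push 0. Stack: [7, 0]
BINARY_OP * → 7 * 0 = 0. Stack: [0]
STORE_FAST w → w=0. Stack: []
LOAD_FAST m → push -50. Stack: [-50]
RETURN_VALUE → return -50.

-2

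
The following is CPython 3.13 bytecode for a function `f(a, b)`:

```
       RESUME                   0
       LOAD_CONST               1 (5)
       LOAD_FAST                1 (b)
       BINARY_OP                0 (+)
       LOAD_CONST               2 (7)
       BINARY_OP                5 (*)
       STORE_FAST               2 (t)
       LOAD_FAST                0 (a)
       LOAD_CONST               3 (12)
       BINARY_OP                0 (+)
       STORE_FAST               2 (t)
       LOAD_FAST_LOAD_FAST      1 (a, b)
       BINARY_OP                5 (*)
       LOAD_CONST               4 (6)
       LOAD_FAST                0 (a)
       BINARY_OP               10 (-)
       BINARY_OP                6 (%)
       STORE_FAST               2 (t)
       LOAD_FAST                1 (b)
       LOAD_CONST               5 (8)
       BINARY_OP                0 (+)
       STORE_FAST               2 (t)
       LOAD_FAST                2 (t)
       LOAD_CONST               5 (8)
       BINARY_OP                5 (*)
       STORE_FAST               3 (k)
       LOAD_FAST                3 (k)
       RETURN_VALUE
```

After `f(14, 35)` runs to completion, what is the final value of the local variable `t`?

43

LOAD_CONST → push 5. Stack: [5]
LOAD_FAST b → push 35. Stack: [5, 35]
BINARY_OP + → 5 + 35 = 40. Stack: [40]
LOAD_CONST → push 7. Stack: [40, 7]
BINARY_OP * → 40 * 7 = 280. Stack: [280]
STORE_FAST t → t=280. Stack: []
LOAD_FAST a → push 14. Stack: [14]
LOAD_CONST → push 12. Stack: [14, 12]
BINARY_OP + → 14 + 12 = 26. Stack: [26]
STORE_FAST t → t=26. Stack: []
LOAD_FAST_LOAD_FAST a,b → push 14,35. Stack: [14, 35]
BINARY_OP * → 14 * 35 = 490. Stack: [490]
LOAD_CONST → push 6. Stack: [490, 6]
LOAD_FAST a → push 14. Stack: [490, 6, 14]
BINARY_OP - → 6 - 14 = -8. Stack: [490, -8]
BINARY_OP % → 490 % -8 = -6. Stack: [-6]
STORE_FAST t → t=-6. Stack: []
LOAD_FAST b → push 35. Stack: [35]
LOAD_CONST → push 8. Stack: [35, 8]
BINARY_OP + → 35 + 8 = 43. Stack: [43]
STORE_FAST t → t=43. Stack: []
LOAD_FAST t → push 43. Stack: [43]
LOAD_CONST → push 8. Stack: [43, 8]
BINARY_OP * → 43 * 8 = 344. Stack: [344]
STORE_FAST k → k=344. Stack: []
LOAD_FAST k → push 344. Stack: [344]
RETURN_VALUE → return 344.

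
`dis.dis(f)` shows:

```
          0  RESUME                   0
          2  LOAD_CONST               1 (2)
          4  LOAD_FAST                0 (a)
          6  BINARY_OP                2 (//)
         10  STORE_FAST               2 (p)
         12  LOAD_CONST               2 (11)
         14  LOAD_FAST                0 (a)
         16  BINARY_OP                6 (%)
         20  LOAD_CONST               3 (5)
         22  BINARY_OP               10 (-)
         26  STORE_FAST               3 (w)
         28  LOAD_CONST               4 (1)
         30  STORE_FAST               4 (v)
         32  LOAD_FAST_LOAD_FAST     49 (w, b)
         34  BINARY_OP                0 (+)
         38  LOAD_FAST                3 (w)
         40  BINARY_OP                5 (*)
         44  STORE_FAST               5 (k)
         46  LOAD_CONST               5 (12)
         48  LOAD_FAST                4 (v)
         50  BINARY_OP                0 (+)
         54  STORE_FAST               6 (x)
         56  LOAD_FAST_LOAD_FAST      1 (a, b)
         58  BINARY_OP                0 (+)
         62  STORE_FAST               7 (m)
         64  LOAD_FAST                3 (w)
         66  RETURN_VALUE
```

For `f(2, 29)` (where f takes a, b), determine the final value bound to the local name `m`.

31

LOAD_CONST → push 2. Stack: [2]
LOAD_FAST a → push 2. Stack: [2, 2]
BINARY_OP // → 2 // 2 = 1. Stack: [1]
STORE_FAST p → p=1. Stack: []
LOAD_CONST → push 11. Stack: [11]
LOAD_FAST a → push 2. Stack: [11, 2]
BINARY_OP % → 11 % 2 = 1. Stack: [1]
LOAD_CONST → push 5. Stack: [1, 5]
BINARY_OP - → 1 - 5 = -4. Stack: [-4]
STORE_FAST w → w=-4. Stack: []
LOAD_CONST → push 1. Stack: [1]
STORE_FAST v → v=1. Stack: []
LOAD_FAST_LOAD_FAST w,b → push -4,29. Stack: [-4, 29]
BINARY_OP + → -4 + 29 = 25. Stack: [25]
LOAD_FAST w → push -4. Stack: [25, -4]
BINARY_OP * → 25 * -4 = -100. Stack: [-100]
STORE_FAST k → k=-100. Stack: []
LOAD_CONST → push 12. Stack: [12]
LOAD_FAST v → push 1. Stack: [12, 1]
BINARY_OP + → 12 + 1 = 13. Stack: [13]
STORE_FAST x → x=13. Stack: []
LOAD_FAST_LOAD_FAST a,b → push 2,29. Stack: [2, 29]
BINARY_OP + → 2 + 29 = 31. Stack: [31]
STORE_FAST m → m=31. Stack: []
LOAD_FAST w → push -4. Stack: [-4]
RETURN_VALUE → return -4.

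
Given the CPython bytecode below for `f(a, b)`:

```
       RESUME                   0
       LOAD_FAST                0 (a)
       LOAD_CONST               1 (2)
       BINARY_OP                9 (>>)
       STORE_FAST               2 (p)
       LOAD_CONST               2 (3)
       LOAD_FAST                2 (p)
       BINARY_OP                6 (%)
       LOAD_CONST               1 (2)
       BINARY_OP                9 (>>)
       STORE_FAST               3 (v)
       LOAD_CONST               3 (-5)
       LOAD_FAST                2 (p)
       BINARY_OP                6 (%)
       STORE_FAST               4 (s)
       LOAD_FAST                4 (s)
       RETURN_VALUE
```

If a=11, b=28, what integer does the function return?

LOAD_FAST a → push 11. Stack: [11]
LOAD_CONST → push 2. Stack: [11, 2]
BINARY_OP >> → 11 >> 2 = 2. Stack: [2]
STORE_FAST p → p=2. Stack: []
LOAD_CONST → push 3. Stack: [3]
LOAD_FAST p → push 2. Stack: [3, 2]
BINARY_OP % → 3 % 2 = 1. Stack: [1]
LOAD_CONST → push 2. Stack: [1, 2]
BINARY_OP >> → 1 >> 2 = 0. Stack: [0]
STORE_FAST v → v=0. Stack: []
LOAD_CONST → push -5. Stack: [-5]
LOAD_FAST p → push 2. Stack: [-5, 2]
BINARY_OP % → -5 % 2 = 1. Stack: [1]
STORE_FAST s → s=1. Stack: []
LOAD_FAST s → push 1. Stack: [1]
RETURN_VALUE → return 1.

1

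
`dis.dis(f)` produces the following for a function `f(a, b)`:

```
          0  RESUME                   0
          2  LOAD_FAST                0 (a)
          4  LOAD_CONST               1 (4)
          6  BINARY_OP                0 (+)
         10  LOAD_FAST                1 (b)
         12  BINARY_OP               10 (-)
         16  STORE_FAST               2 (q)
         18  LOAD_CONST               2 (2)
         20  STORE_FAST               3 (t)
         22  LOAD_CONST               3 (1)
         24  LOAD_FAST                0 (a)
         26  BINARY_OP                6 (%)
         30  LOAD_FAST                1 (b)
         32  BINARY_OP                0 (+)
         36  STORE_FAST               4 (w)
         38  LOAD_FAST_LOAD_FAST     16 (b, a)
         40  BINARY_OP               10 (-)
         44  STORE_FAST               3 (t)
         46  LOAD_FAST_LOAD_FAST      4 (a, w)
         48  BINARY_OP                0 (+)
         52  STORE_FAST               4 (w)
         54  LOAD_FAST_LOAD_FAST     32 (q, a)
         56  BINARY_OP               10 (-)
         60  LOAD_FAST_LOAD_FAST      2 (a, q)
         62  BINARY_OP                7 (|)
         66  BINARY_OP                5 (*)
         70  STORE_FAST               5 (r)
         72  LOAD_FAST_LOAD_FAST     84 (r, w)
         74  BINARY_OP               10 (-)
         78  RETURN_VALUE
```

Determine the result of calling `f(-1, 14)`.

LOAD_FAST a → push -1. Stack: [-1]
LOAD_CONST → push 4. Stack: [-1, 4]
BINARY_OP + → -1 + 4 = 3. Stack: [3]
LOAD_FAST b → push 14. Stack: [3, 14]
BINARY_OP - → 3 - 14 = -11. Stack: [-11]
STORE_FAST q → q=-11. Stack: []
LOAD_CONST → push 2. Stack: [2]
STORE_FAST t → t=2. Stack: []
LOAD_CONST → push 1. Stack: [1]
LOAD_FAST a → push -1. Stack: [1, -1]
BINARY_OP % → 1 % -1 = 0. Stack: [0]
LOAD_FAST b → push 14. Stack: [0, 14]
BINARY_OP + → 0 + 14 = 14. Stack: [14]
STORE_FAST w → w=14. Stack: []
LOAD_FAST_LOAD_FAST b,a → push 14,-1. Stack: [14, -1]
BINARY_OP - → 14 - -1 = 15. Stack: [15]
STORE_FAST t → t=15. Stack: []
LOAD_FAST_LOAD_FAST a,w → push -1,14. Stack: [-1, 14]
BINARY_OP + → -1 + 14 = 13. Stack: [13]
STORE_FAST w → w=13. Stack: []
LOAD_FAST_LOAD_FAST q,a → push -11,-1. Stack: [-11, -1]
BINARY_OP - → -11 - -1 = -10. Stack: [-10]
LOAD_FAST_LOAD_FAST a,q → push -1,-11. Stack: [-10, -1, -11]
BINARY_OP | → -1 | -11 = -1. Stack: [-10, -1]
BINARY_OP * → -10 * -1 = 10. Stack: [10]
STORE_FAST r → r=10. Stack: []
LOAD_FAST_LOAD_FAST r,w → push 10,13. Stack: [10, 13]
BINARY_OP - → 10 - 13 = -3. Stack: [-3]
RETURN_VALUE → return -3.

-3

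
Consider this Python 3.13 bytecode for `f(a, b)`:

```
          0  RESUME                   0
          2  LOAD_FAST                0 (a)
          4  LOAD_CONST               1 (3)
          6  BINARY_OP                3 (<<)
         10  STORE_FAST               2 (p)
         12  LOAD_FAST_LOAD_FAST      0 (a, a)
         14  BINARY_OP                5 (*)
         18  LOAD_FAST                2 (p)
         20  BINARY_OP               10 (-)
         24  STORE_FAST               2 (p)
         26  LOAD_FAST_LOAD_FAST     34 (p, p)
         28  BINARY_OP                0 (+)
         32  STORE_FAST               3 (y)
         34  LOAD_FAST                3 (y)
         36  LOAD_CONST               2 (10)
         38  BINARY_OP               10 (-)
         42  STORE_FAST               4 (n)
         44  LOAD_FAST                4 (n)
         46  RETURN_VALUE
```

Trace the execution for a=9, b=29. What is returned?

LOAD_FAST a → push 9. Stack: [9]
LOAD_CONST → push 3. Stack: [9, 3]
BINARY_OP << → 9 << 3 = 72. Stack: [72]
STORE_FAST p → p=72. Stack: []
LOAD_FAST_LOAD_FAST a,a → push 9,9. Stack: [9, 9]
BINARY_OP * → 9 * 9 = 81. Stack: [81]
LOAD_FAST p → push 72. Stack: [81, 72]
BINARY_OP - → 81 - 72 = 9. Stack: [9]
STORE_FAST p → p=9. Stack: []
LOAD_FAST_LOAD_FAST p,p → push 9,9. Stack: [9, 9]
BINARY_OP + → 9 + 9 = 18. Stack: [18]
STORE_FAST y → y=18. Stack: []
LOAD_FAST y → push 18. Stack: [18]
LOAD_CONST → push 10. Stack: [18, 10]
BINARY_OP - → 18 - 10 = 8. Stack: [8]
STORE_FAST n → n=8. Stack: []
LOAD_FAST n → push 8. Stack: [8]
RETURN_VALUE → return 8.

8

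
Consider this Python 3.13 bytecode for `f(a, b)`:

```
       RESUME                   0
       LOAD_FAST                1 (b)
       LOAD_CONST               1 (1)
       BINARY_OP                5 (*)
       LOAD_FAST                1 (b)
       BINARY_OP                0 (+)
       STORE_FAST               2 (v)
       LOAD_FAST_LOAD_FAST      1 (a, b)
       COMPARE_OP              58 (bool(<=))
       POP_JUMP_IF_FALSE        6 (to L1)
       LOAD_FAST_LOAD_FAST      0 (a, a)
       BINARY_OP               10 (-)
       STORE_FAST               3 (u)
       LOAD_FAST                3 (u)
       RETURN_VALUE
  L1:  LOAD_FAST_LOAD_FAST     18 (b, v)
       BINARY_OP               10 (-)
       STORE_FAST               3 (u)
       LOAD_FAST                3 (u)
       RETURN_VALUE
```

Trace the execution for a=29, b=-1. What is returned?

1

LOAD_FAST b → push -1. Stack: [-1]
LOAD_CONST → push 1. Stack: [-1, 1]
BINARY_OP * → -1 * 1 = -1. Stack: [-1]
LOAD_FAST b → push -1. Stack: [-1, -1]
BINARY_OP + → -1 + -1 = -2. Stack: [-2]
STORE_FAST v → v=-2. Stack: []
LOAD_FAST_LOAD_FAST a,b → push 29,-1. Stack: [29, -1]
COMPARE_OP bool(<=) → 29 vs -1 = False. Stack: [False]
POP_JUMP_IF_FALSE → pop False; jump. Stack: []
LOAD_FAST_LOAD_FAST b,v → push -1,-2. Stack: [-1, -2]
BINARY_OP - → -1 - -2 = 1. Stack: [1]
STORE_FAST u → u=1. Stack: []
LOAD_FAST u → push 1. Stack: [1]
RETURN_VALUE → return 1.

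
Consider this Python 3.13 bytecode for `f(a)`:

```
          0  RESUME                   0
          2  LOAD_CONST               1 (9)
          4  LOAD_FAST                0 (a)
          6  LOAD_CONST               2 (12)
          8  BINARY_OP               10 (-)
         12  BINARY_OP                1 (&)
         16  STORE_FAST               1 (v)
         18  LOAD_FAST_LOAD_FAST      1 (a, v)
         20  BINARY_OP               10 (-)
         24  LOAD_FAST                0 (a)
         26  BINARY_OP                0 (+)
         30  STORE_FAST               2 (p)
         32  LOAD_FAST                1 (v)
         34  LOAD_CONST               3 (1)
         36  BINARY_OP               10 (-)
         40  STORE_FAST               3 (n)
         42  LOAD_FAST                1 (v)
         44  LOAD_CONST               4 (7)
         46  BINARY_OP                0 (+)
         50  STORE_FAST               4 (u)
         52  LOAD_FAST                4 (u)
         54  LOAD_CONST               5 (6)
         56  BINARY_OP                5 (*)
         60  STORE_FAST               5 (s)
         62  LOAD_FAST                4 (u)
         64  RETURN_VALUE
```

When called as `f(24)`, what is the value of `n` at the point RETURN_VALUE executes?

7

LOAD_CONST → push 9. Stack: [9]
LOAD_FAST a → push 24. Stack: [9, 24]
LOAD_CONST → push 12. Stack: [9, 24, 12]
BINARY_OP - → 24 - 12 = 12. Stack: [9, 12]
BINARY_OP & → 9 & 12 = 8. Stack: [8]
STORE_FAST v → v=8. Stack: []
LOAD_FAST_LOAD_FAST a,v → push 24,8. Stack: [24, 8]
BINARY_OP - → 24 - 8 = 16. Stack: [16]
LOAD_FAST a → push 24. Stack: [16, 24]
BINARY_OP + → 16 + 24 = 40. Stack: [40]
STORE_FAST p → p=40. Stack: []
LOAD_FAST v → push 8. Stack: [8]
LOAD_CONST → push 1. Stack: [8, 1]
BINARY_OP - → 8 - 1 = 7. Stack: [7]
STORE_FAST n → n=7. Stack: []
LOAD_FAST v → push 8. Stack: [8]
LOAD_CONST → push 7. Stack: [8, 7]
BINARY_OP + → 8 + 7 = 15. Stack: [15]
STORE_FAST u → u=15. Stack: []
LOAD_FAST u → push 15. Stack: [15]
LOAD_CONST → push 6. Stack: [15, 6]
BINARY_OP * → 15 * 6 = 90. Stack: [90]
STORE_FAST s → s=90. Stack: []
LOAD_FAST u → push 15. Stack: [15]
RETURN_VALUE → return 15.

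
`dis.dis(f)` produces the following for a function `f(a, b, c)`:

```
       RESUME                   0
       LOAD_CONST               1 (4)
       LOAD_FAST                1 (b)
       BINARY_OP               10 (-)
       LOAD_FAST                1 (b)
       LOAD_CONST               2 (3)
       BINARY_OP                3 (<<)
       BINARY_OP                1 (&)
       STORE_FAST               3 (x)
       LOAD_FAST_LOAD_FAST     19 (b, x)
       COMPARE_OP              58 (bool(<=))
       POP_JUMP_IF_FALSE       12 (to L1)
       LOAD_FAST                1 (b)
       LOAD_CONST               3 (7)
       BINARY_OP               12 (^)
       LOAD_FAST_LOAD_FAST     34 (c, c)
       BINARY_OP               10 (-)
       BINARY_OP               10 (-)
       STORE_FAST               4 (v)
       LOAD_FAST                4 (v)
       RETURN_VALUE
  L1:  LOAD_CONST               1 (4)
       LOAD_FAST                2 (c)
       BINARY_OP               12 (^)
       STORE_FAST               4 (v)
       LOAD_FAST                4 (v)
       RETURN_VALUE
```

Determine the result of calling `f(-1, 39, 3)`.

32

LOAD_CONST → push 4. Stack: [4]
LOAD_FAST b → push 39. Stack: [4, 39]
BINARY_OP - → 4 - 39 = -35. Stack: [-35]
LOAD_FAST b → push 39. Stack: [-35, 39]
LOAD_CONST → push 3. Stack: [-35, 39, 3]
BINARY_OP << → 39 << 3 = 312. Stack: [-35, 312]
BINARY_OP & → -35 & 312 = 280. Stack: [280]
STORE_FAST x → x=280. Stack: []
LOAD_FAST_LOAD_FAST b,x → push 39,280. Stack: [39, 280]
COMPARE_OP bool(<=) → 39 vs 280 = True. Stack: [True]
POP_JUMP_IF_FALSE → pop True; no jump. Stack: []
LOAD_FAST b → push 39. Stack: [39]
LOAD_CONST → push 7. Stack: [39, 7]
BINARY_OP ^ → 39 ^ 7 = 32. Stack: [32]
LOAD_FAST_LOAD_FAST c,c → push 3,3. Stack: [32, 3, 3]
BINARY_OP - → 3 - 3 = 0. Stack: [32, 0]
BINARY_OP - → 32 - 0 = 32. Stack: [32]
STORE_FAST v → v=32. Stack: []
LOAD_FAST v → push 32. Stack: [32]
RETURN_VALUE → return 32.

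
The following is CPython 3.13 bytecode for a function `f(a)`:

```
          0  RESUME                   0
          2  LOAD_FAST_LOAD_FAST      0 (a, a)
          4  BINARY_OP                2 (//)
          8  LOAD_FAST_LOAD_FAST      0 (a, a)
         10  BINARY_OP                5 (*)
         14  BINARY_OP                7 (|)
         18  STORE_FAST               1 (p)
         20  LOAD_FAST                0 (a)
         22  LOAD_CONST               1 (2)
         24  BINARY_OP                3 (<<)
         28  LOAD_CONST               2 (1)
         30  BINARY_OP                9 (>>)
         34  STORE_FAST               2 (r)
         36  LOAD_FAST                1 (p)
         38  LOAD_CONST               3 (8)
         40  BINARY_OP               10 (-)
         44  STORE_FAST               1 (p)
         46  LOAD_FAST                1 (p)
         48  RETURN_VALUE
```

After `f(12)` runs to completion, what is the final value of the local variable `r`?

24

LOAD_FAST_LOAD_FAST a,a → push 12,12. Stack: [12, 12]
BINARY_OP // → 12 // 12 = 1. Stack: [1]
LOAD_FAST_LOAD_FAST a,a → push 12,12. Stack: [1, 12, 12]
BINARY_OP * → 12 * 12 = 144. Stack: [1, 144]
BINARY_OP | → 1 | 144 = 145. Stack: [145]
STORE_FAST p → p=145. Stack: []
LOAD_FAST a → push 12. Stack: [12]
LOAD_CONST → push 2. Stack: [12, 2]
BINARY_OP << → 12 << 2 = 48. Stack: [48]
LOAD_CONST → push 1. Stack: [48, 1]
BINARY_OP >> → 48 >> 1 = 24. Stack: [24]
STORE_FAST r → r=24. Stack: []
LOAD_FAST p → push 145. Stack: [145]
LOAD_CONST → push 8. Stack: [145, 8]
BINARY_OP - → 145 - 8 = 137. Stack: [137]
STORE_FAST p → p=137. Stack: []
LOAD_FAST p → push 137. Stack: [137]
RETURN_VALUE → return 137.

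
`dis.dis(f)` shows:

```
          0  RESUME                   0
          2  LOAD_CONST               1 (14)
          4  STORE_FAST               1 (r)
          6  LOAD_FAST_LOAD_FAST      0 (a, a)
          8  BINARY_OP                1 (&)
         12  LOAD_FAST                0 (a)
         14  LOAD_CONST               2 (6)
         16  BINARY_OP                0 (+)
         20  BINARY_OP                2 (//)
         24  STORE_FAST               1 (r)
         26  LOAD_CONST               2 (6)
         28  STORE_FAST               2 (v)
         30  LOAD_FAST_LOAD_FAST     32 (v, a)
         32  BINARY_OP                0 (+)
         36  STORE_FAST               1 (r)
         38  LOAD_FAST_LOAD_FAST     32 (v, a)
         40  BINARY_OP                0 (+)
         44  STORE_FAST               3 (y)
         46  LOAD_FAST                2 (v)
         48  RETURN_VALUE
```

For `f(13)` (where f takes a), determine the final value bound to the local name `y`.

19

LOAD_CONST → push 14. Stack: [14]
STORE_FAST r → r=14. Stack: []
LOAD_FAST_LOAD_FAST a,a → push 13,13. Stack: [13, 13]
BINARY_OP & → 13 & 13 = 13. Stack: [13]
LOAD_FAST a → push 13. Stack: [13, 13]
LOAD_CONST → push 6. Stack: [13, 13, 6]
BINARY_OP + → 13 + 6 = 19. Stack: [13, 19]
BINARY_OP // → 13 // 19 = 0. Stack: [0]
STORE_FAST r → r=0. Stack: []
LOAD_CONST → push 6. Stack: [6]
STORE_FAST v → v=6. Stack: []
LOAD_FAST_LOAD_FAST v,a → push 6,13. Stack: [6, 13]
BINARY_OP + → 6 + 13 = 19. Stack: [19]
STORE_FAST r → r=19. Stack: []
LOAD_FAST_LOAD_FAST v,a → push 6,13. Stack: [6, 13]
BINARY_OP + → 6 + 13 = 19. Stack: [19]
STORE_FAST y → y=19. Stack: []
LOAD_FAST v → push 6. Stack: [6]
RETURN_VALUE → return 6.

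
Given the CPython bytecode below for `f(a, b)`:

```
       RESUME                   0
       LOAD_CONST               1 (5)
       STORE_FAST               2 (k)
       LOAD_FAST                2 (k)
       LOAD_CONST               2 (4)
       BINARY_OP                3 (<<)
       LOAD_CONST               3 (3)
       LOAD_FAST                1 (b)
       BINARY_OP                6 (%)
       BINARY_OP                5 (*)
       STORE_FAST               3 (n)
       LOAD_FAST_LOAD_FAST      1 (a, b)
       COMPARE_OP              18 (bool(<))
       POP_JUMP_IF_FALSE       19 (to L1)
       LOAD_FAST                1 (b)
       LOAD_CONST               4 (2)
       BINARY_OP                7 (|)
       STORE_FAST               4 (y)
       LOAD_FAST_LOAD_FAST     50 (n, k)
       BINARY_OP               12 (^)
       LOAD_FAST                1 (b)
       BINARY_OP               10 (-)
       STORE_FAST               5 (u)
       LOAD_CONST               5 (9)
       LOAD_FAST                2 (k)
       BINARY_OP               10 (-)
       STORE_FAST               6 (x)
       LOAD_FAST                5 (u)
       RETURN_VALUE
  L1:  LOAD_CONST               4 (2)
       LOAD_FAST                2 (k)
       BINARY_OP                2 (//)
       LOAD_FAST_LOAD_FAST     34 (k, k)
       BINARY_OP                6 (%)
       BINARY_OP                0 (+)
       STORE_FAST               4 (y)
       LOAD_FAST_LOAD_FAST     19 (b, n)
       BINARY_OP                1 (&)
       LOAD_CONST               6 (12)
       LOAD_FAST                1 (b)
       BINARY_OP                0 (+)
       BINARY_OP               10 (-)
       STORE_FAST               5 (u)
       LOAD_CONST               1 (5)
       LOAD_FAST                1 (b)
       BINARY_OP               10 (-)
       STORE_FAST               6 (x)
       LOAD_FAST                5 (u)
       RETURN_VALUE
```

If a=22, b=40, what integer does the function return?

LOAD_CONST → push 5. Stack: [5]
STORE_FAST k → k=5. Stack: []
LOAD_FAST k → push 5. Stack: [5]
LOAD_CONST → push 4. Stack: [5, 4]
BINARY_OP << → 5 << 4 = 80. Stack: [80]
LOAD_CONST → push 3. Stack: [80, 3]
LOAD_FAST b → push 40. Stack: [80, 3, 40]
BINARY_OP % → 3 % 40 = 3. Stack: [80, 3]
BINARY_OP * → 80 * 3 = 240. Stack: [240]
STORE_FAST n → n=240. Stack: []
LOAD_FAST_LOAD_FAST a,b → push 22,40. Stack: [22, 40]
COMPARE_OP bool(<) → 22 vs 40 = True. Stack: [True]
POP_JUMP_IF_FALSE → pop True; no jump. Stack: []
LOAD_FAST b → push 40. Stack: [40]
LOAD_CONST → push 2. Stack: [40, 2]
BINARY_OP | → 40 | 2 = 42. Stack: [42]
STORE_FAST y → y=42. Stack: []
LOAD_FAST_LOAD_FAST n,k → push 240,5. Stack: [240, 5]
BINARY_OP ^ → 240 ^ 5 = 245. Stack: [245]
LOAD_FAST b → push 40. Stack: [245, 40]
BINARY_OP - → 245 - 40 = 205. Stack: [205]
STORE_FAST u → u=205. Stack: []
LOAD_CONST → push 9. Stack: [9]
LOAD_FAST k → push 5. Stack: [9, 5]
BINARY_OP - → 9 - 5 = 4. Stack: [4]
STORE_FAST x → x=4. Stack: []
LOAD_FAST u → push 205. Stack: [205]
RETURN_VALUE → return 205.

205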